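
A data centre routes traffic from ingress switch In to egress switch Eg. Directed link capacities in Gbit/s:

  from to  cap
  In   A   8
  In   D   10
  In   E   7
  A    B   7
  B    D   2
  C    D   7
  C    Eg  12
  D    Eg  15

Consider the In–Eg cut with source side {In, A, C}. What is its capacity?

Edges leaving {In, A, C}: In→D (10), In→E (7), A→B (7), C→D (7), C→Eg (12).
Cut capacity = 10 + 7 + 7 + 7 + 12 = 43.

43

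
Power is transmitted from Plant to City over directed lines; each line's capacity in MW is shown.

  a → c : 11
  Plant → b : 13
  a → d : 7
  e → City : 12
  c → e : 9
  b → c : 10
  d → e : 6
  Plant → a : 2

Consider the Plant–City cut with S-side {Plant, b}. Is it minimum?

No — its capacity is 12, but the minimum cut has capacity 11.

Given cut capacity: 2 + 10 = 12.
Augment Plant→a→c→e→City: bottleneck 2, flow now 2.
Augment Plant→b→c→e→City: bottleneck 7, flow now 9.
Augment Plant→b→c→a→d→e→City: bottleneck 2, flow now 11. (uses reverse residual edge)
No augmenting path remains; maximum flow = 11.
In the residual graph, reachable from Plant: {Plant, b, c}.
Min-cut edges: Plant→a (2), c→e (9); capacity 2 + 9 = 11.
Cut capacity 12 exceeds the max flow 11, so it is not minimum.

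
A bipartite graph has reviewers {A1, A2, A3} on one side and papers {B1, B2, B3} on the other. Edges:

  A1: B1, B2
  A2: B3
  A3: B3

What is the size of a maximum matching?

Unit-capacity flow: source→left, listed edges, right→sink; max matching = max flow.
Augmenting path A1→B1 (+1); matched 1.
Augmenting path A2→B3 (+1); matched 2.
No augmenting path remains; maximum matching = 2.
König certificate: {A1, B3} is a vertex cover of size 2 (every listed pair touches it), so no matching can be larger.

2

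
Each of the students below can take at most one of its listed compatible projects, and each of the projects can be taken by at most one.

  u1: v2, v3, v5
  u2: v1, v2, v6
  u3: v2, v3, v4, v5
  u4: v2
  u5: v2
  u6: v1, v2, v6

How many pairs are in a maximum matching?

Unit-capacity flow: source→left, listed edges, right→sink; max matching = max flow.
Augmenting path u1→v2 (+1); matched 1.
Augmenting path u2→v1 (+1); matched 2.
Augmenting path u3→v3 (+1); matched 3.
Augmenting path u6→v6 (+1); matched 4.
Augmenting path u4→v2→u1→v5 (+1); matched 5.
No augmenting path remains; maximum matching = 5.
König certificate: {u1, u2, u3, u6, v2} is a vertex cover of size 5 (every listed pair touches it), so no matching can be larger.

5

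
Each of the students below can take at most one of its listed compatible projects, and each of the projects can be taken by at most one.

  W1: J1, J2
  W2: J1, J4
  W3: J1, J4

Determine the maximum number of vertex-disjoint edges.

Unit-capacity flow: source→left, listed edges, right→sink; max matching = max flow.
Augmenting path W1→J1 (+1); matched 1.
Augmenting path W2→J4 (+1); matched 2.
Augmenting path W3→J1→W1→J2 (+1); matched 3.
No augmenting path remains; maximum matching = 3.
König certificate: {W1, W2, W3} is a vertex cover of size 3 (every listed pair touches it), so no matching can be larger.

3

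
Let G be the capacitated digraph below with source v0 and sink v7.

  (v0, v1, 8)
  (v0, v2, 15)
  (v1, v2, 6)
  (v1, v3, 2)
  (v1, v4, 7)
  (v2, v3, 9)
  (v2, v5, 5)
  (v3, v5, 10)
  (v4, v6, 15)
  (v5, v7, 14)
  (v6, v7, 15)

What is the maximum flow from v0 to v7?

21

Augment v0→v2→v5→v7: bottleneck 5, flow now 5.
Augment v0→v1→v3→v5→v7: bottleneck 2, flow now 7.
Augment v0→v1→v4→v6→v7: bottleneck 6, flow now 13.
Augment v0→v2→v3→v5→v7: bottleneck 7, flow now 20.
Augment v0→v2→v3→v1→v4→v6→v7: bottleneck 1, flow now 21. (uses reverse residual edge)
No augmenting path remains; maximum flow = 21.
In the residual graph, reachable from v0: {v0, v1, v2, v3, v5}.
Min-cut edges: v1→v4 (7), v5→v7 (14); capacity 7 + 14 = 21.
This cut is saturated, so no flow can exceed 21.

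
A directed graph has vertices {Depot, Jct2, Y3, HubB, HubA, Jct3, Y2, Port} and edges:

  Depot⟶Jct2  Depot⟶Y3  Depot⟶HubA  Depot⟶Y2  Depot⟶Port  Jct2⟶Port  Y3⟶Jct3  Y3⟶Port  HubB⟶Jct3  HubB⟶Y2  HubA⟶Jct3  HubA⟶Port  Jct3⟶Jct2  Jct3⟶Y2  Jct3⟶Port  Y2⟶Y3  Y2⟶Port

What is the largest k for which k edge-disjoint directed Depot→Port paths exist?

5

Assign every edge capacity 1; by Menger, the answer equals the max flow.
Path Depot→Port (+1); total 1.
Path Depot→Jct2→Port (+1); total 2.
Path Depot→Y3→Port (+1); total 3.
Path Depot→HubA→Port (+1); total 4.
Path Depot→Y2→Port (+1); total 5.
No residual Depot→Port path; max flow = 5.
Certifying cut of size 5: {Depot→HubA, Depot→Jct2, Depot→Port, Depot→Y2, Depot→Y3}.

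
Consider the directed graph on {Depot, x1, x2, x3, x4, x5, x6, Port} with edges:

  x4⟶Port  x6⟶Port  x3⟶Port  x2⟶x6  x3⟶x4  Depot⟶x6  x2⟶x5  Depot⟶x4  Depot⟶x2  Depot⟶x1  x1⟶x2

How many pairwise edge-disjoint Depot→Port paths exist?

2

Assign every edge capacity 1; by Menger, the answer equals the max flow.
Path Depot→x4→Port (+1); total 1.
Path Depot→x6→Port (+1); total 2.
No residual Depot→Port path; max flow = 2.
Certifying cut of size 2: {Depot→x4, x6→Port}.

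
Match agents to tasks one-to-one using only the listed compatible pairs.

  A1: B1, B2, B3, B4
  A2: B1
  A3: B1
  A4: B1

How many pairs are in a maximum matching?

2

Unit-capacity flow: source→left, listed edges, right→sink; max matching = max flow.
Augmenting path A1→B1 (+1); matched 1.
Augmenting path A2→B1→A1→B2 (+1); matched 2.
No augmenting path remains; maximum matching = 2.
König certificate: {A1, B1} is a vertex cover of size 2 (every listed pair touches it), so no matching can be larger.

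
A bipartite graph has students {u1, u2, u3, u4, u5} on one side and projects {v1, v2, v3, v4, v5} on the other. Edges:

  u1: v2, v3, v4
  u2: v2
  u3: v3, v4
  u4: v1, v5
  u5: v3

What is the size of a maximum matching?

Unit-capacity flow: source→left, listed edges, right→sink; max matching = max flow.
Augmenting path u1→v2 (+1); matched 1.
Augmenting path u3→v3 (+1); matched 2.
Augmenting path u4→v1 (+1); matched 3.
Augmenting path u2→v2→u1→v4 (+1); matched 4.
No augmenting path remains; maximum matching = 4.
König certificate: {u4, v2, v3, v4} is a vertex cover of size 4 (every listed pair touches it), so no matching can be larger.

4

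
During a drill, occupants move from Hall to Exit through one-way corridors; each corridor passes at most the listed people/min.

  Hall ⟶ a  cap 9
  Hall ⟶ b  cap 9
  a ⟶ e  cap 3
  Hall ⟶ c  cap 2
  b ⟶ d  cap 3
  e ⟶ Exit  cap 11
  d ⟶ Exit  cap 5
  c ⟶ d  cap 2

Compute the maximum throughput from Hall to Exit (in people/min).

Augment Hall→a→e→Exit: bottleneck 3, flow now 3.
Augment Hall→b→d→Exit: bottleneck 3, flow now 6.
Augment Hall→c→d→Exit: bottleneck 2, flow now 8.
No augmenting path remains; maximum flow = 8.
In the residual graph, reachable from Hall: {Hall, a, b}.
Min-cut edges: Hall→c (2), a→e (3), b→d (3); capacity 2 + 3 + 3 = 8.
This cut is saturated, so no flow can exceed 8.

8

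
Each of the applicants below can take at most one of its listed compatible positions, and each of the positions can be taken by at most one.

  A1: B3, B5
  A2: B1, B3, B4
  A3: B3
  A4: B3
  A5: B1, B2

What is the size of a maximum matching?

4

Unit-capacity flow: source→left, listed edges, right→sink; max matching = max flow.
Augmenting path A1→B3 (+1); matched 1.
Augmenting path A2→B1 (+1); matched 2.
Augmenting path A5→B2 (+1); matched 3.
Augmenting path A3→B3→A1→B5 (+1); matched 4.
No augmenting path remains; maximum matching = 4.
König certificate: {A1, A2, A5, B3} is a vertex cover of size 4 (every listed pair touches it), so no matching can be larger.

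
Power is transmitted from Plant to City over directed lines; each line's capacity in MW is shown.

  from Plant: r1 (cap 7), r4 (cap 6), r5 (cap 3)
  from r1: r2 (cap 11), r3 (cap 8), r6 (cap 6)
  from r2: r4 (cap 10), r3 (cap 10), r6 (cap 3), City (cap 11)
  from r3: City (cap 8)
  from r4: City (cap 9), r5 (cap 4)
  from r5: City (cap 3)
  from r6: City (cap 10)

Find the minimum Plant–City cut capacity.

Augment Plant→r4→City: bottleneck 6, flow now 6.
Augment Plant→r5→City: bottleneck 3, flow now 9.
Augment Plant→r1→r2→City: bottleneck 7, flow now 16.
No augmenting path remains; maximum flow = 16.
By max-flow min-cut, the minimum cut capacity equals the max flow.
In the residual graph, reachable from Plant: {Plant}.
Min-cut edges: Plant→r1 (7), Plant→r4 (6), Plant→r5 (3); capacity 7 + 6 + 3 = 16.

16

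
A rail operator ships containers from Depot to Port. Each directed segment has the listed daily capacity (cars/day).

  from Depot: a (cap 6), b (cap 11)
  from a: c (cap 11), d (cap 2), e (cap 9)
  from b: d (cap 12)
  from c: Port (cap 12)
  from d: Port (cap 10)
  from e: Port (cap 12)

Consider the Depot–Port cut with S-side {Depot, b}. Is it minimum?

No — its capacity is 18, but the minimum cut has capacity 16.

Given cut capacity: 6 + 12 = 18.
Augment Depot→a→c→Port: bottleneck 6, flow now 6.
Augment Depot→b→d→Port: bottleneck 10, flow now 16.
No augmenting path remains; maximum flow = 16.
In the residual graph, reachable from Depot: {Depot, b, d}.
Min-cut edges: Depot→a (6), d→Port (10); capacity 6 + 10 = 16.
Cut capacity 18 exceeds the max flow 16, so it is not minimum.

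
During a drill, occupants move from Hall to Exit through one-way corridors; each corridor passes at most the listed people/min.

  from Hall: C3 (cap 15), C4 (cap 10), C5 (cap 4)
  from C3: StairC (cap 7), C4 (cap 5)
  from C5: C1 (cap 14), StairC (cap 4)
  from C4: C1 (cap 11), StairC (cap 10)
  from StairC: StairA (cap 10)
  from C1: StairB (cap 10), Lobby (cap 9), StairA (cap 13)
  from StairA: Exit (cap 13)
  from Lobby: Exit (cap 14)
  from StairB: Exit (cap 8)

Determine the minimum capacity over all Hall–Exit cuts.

25

Augment Hall→C3→StairC→StairA→Exit: bottleneck 7, flow now 7.
Augment Hall→C5→StairC→StairA→Exit: bottleneck 3, flow now 10.
Augment Hall→C5→C1→StairA→Exit: bottleneck 1, flow now 11.
Augment Hall→C4→C1→StairA→Exit: bottleneck 2, flow now 13.
Augment Hall→C4→C1→Lobby→Exit: bottleneck 8, flow now 21.
Augment Hall→C3→C4→C1→Lobby→Exit: bottleneck 1, flow now 22.
Augment Hall→C3→C4→StairC→C5→C1→StairB→Exit: bottleneck 3, flow now 25. (uses reverse residual edge)
No augmenting path remains; maximum flow = 25.
By max-flow min-cut, the minimum cut capacity equals the max flow.
In the residual graph, reachable from Hall: {Hall, C3, C4, StairC}.
Min-cut edges: Hall→C5 (4), C4→C1 (11), StairC→StairA (10); capacity 4 + 11 + 10 = 25.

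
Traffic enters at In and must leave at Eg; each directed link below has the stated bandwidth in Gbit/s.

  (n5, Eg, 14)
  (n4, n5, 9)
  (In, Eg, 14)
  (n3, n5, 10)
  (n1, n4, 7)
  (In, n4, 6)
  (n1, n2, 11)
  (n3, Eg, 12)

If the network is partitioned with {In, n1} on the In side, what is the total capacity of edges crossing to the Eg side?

38

Edges leaving {In, n1}: In→n4 (6), In→Eg (14), n1→n2 (11), n1→n4 (7).
Cut capacity = 6 + 14 + 11 + 7 = 38.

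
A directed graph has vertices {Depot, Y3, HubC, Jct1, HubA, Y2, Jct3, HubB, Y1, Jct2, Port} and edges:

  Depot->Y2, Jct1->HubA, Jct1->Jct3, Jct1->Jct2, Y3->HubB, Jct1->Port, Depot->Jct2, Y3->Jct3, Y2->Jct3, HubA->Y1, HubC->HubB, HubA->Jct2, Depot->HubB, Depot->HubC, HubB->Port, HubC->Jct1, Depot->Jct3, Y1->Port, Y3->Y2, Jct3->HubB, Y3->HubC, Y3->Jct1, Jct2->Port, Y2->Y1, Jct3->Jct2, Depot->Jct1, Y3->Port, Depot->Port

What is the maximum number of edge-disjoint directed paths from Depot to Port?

5

Assign every edge capacity 1; by Menger, the answer equals the max flow.
Path Depot→Port (+1); total 1.
Path Depot→Jct1→Port (+1); total 2.
Path Depot→HubB→Port (+1); total 3.
Path Depot→Jct2→Port (+1); total 4.
Path Depot→Y2→Y1→Port (+1); total 5.
No residual Depot→Port path; max flow = 5.
Certifying cut of size 5: {Depot→Port, HubB→Port, Jct1→Port, Jct2→Port, Y1→Port}.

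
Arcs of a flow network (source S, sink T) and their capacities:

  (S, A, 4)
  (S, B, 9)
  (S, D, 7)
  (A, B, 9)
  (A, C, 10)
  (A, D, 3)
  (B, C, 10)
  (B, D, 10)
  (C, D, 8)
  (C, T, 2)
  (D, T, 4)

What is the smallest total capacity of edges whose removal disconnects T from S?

6

Augment S→D→T: bottleneck 4, flow now 4.
Augment S→A→C→T: bottleneck 2, flow now 6.
No augmenting path remains; maximum flow = 6.
By max-flow min-cut, the minimum cut capacity equals the max flow.
In the residual graph, reachable from S: {S, A, B, C, D}.
Min-cut edges: C→T (2), D→T (4); capacity 2 + 4 = 6.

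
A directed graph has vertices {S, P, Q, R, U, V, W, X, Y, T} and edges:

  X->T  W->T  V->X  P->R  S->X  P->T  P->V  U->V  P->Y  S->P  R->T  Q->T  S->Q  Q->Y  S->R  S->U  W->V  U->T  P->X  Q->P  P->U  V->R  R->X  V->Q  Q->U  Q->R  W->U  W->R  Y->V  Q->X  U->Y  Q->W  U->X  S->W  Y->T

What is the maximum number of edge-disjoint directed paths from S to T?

Assign every edge capacity 1; by Menger, the answer equals the max flow.
Path S→P→T (+1); total 1.
Path S→Q→T (+1); total 2.
Path S→R→T (+1); total 3.
Path S→U→T (+1); total 4.
Path S→W→T (+1); total 5.
Path S→X→T (+1); total 6.
No residual S→T path; max flow = 6.
Certifying cut of size 6: {S→P, S→Q, S→R, S→U, S→W, S→X}.

6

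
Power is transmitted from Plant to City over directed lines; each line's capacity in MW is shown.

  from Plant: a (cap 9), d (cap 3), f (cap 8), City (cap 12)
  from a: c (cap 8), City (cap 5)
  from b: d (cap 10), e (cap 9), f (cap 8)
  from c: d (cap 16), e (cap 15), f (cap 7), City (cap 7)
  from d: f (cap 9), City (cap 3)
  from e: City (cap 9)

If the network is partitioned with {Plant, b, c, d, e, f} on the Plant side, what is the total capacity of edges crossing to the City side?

40

Edges leaving {Plant, b, c, d, e, f}: Plant→a (9), Plant→City (12), c→City (7), d→City (3), e→City (9).
Cut capacity = 9 + 12 + 7 + 3 + 9 = 40.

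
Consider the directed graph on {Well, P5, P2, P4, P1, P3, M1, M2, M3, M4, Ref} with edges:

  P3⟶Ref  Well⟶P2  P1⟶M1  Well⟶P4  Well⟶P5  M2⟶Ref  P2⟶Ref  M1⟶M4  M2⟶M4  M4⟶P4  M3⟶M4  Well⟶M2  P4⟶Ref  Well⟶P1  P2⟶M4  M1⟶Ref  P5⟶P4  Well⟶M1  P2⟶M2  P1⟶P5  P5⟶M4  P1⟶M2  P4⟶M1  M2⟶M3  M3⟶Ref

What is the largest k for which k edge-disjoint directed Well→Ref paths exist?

5

Assign every edge capacity 1; by Menger, the answer equals the max flow.
Path Well→P2→Ref (+1); total 1.
Path Well→P4→Ref (+1); total 2.
Path Well→M1→Ref (+1); total 3.
Path Well→M2→Ref (+1); total 4.
Path Well→P1→M2→M3→Ref (+1); total 5.
No residual Well→Ref path; max flow = 5.
Certifying cut of size 5: {M1→Ref, P4→Ref, Well→M2, Well→P1, Well→P2}.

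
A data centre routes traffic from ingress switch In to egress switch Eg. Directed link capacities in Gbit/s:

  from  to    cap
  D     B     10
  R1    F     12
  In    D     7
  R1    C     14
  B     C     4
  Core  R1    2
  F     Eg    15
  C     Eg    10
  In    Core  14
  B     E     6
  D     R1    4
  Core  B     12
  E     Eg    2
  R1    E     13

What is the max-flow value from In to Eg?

12

Augment In→D→B→E→Eg: bottleneck 2, flow now 2.
Augment In→D→B→C→Eg: bottleneck 4, flow now 6.
Augment In→D→R1→C→Eg: bottleneck 1, flow now 7.
Augment In→Core→R1→C→Eg: bottleneck 2, flow now 9.
Augment In→Core→B→D→R1→C→Eg: bottleneck 3, flow now 12. (uses reverse residual edge)
No augmenting path remains; maximum flow = 12.
In the residual graph, reachable from In: {In, D, Core, B, E}.
Min-cut edges: D→R1 (4), Core→R1 (2), B→C (4), E→Eg (2); capacity 4 + 2 + 4 + 2 = 12.
This cut is saturated, so no flow can exceed 12.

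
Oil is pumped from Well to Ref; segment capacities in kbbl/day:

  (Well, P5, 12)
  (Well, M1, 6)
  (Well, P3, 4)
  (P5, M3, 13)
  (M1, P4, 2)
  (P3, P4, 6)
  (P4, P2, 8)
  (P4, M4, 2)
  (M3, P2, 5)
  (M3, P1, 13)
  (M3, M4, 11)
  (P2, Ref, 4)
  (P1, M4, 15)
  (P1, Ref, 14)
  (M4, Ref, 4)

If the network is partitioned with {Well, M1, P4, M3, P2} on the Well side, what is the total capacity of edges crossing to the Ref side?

Edges leaving {Well, M1, P4, M3, P2}: Well→P5 (12), Well→P3 (4), P4→M4 (2), M3→P1 (13), M3→M4 (11), P2→Ref (4).
Cut capacity = 12 + 4 + 2 + 13 + 11 + 4 = 46.

46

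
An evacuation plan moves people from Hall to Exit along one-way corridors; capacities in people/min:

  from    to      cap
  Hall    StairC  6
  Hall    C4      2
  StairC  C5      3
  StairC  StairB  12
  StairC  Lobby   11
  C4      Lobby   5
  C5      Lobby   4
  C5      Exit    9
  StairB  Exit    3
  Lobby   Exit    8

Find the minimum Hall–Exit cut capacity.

Augment Hall→StairC→C5→Exit: bottleneck 3, flow now 3.
Augment Hall→StairC→StairB→Exit: bottleneck 3, flow now 6.
Augment Hall→C4→Lobby→Exit: bottleneck 2, flow now 8.
No augmenting path remains; maximum flow = 8.
By max-flow min-cut, the minimum cut capacity equals the max flow.
In the residual graph, reachable from Hall: {Hall}.
Min-cut edges: Hall→StairC (6), Hall→C4 (2); capacity 6 + 2 = 8.

8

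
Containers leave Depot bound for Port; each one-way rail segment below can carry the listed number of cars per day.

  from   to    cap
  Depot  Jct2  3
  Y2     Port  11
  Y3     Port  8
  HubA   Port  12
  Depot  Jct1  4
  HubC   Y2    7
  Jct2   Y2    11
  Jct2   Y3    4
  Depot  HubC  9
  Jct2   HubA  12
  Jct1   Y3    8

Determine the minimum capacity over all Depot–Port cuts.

14

Augment Depot→HubC→Y2→Port: bottleneck 7, flow now 7.
Augment Depot→Jct2→HubA→Port: bottleneck 3, flow now 10.
Augment Depot→Jct1→Y3→Port: bottleneck 4, flow now 14.
No augmenting path remains; maximum flow = 14.
By max-flow min-cut, the minimum cut capacity equals the max flow.
In the residual graph, reachable from Depot: {Depot, HubC}.
Min-cut edges: Depot→Jct2 (3), Depot→Jct1 (4), HubC→Y2 (7); capacity 3 + 4 + 7 = 14.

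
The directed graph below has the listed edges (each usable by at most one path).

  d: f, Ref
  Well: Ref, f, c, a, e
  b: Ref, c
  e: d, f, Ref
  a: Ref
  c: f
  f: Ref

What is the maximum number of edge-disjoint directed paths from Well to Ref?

Assign every edge capacity 1; by Menger, the answer equals the max flow.
Path Well→Ref (+1); total 1.
Path Well→a→Ref (+1); total 2.
Path Well→e→Ref (+1); total 3.
Path Well→f→Ref (+1); total 4.
No residual Well→Ref path; max flow = 4.
Certifying cut of size 4: {Well→Ref, Well→a, Well→e, f→Ref}.

4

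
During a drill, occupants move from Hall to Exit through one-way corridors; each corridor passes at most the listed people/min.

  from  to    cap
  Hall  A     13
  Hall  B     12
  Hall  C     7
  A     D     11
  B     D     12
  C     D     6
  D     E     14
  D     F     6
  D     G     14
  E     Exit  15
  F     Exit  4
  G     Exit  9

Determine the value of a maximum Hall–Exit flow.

27

Augment Hall→A→D→E→Exit: bottleneck 11, flow now 11.
Augment Hall→B→D→E→Exit: bottleneck 3, flow now 14.
Augment Hall→B→D→F→Exit: bottleneck 4, flow now 18.
Augment Hall→B→D→G→Exit: bottleneck 5, flow now 23.
Augment Hall→C→D→G→Exit: bottleneck 4, flow now 27.
No augmenting path remains; maximum flow = 27.
In the residual graph, reachable from Hall: {Hall, A, B, C, D, F, G}.
Min-cut edges: D→E (14), F→Exit (4), G→Exit (9); capacity 14 + 4 + 9 = 27.
This cut is saturated, so no flow can exceed 27.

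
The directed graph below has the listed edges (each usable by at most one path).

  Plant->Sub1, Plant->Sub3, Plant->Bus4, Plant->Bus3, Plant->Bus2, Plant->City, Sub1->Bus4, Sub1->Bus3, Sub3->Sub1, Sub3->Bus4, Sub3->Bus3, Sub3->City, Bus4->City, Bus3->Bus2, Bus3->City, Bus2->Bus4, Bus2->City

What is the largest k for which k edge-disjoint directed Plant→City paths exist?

5

Assign every edge capacity 1; by Menger, the answer equals the max flow.
Path Plant→City (+1); total 1.
Path Plant→Sub3→City (+1); total 2.
Path Plant→Bus4→City (+1); total 3.
Path Plant→Bus3→City (+1); total 4.
Path Plant→Bus2→City (+1); total 5.
No residual Plant→City path; max flow = 5.
Certifying cut of size 5: {Bus2→City, Bus3→City, Bus4→City, Plant→City, Plant→Sub3}.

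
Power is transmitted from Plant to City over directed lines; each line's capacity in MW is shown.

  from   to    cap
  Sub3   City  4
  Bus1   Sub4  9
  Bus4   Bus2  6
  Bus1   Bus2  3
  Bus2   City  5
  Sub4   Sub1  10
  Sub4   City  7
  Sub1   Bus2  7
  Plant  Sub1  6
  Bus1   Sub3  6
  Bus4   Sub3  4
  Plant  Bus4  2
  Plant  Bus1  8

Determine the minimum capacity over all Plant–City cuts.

15

Augment Plant→Sub1→Bus2→City: bottleneck 5, flow now 5.
Augment Plant→Bus4→Sub3→City: bottleneck 2, flow now 7.
Augment Plant→Bus1→Sub3→City: bottleneck 2, flow now 9.
Augment Plant→Bus1→Sub4→City: bottleneck 6, flow now 15.
No augmenting path remains; maximum flow = 15.
By max-flow min-cut, the minimum cut capacity equals the max flow.
In the residual graph, reachable from Plant: {Plant, Sub1, Bus2}.
Min-cut edges: Plant→Bus4 (2), Plant→Bus1 (8), Bus2→City (5); capacity 2 + 8 + 5 = 15.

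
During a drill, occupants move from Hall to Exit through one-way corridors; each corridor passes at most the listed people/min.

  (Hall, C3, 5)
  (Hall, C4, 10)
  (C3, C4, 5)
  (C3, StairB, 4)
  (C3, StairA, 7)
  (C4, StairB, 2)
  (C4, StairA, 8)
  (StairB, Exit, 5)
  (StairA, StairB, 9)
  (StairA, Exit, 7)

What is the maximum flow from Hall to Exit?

12

Augment Hall→C3→StairB→Exit: bottleneck 4, flow now 4.
Augment Hall→C3→StairA→Exit: bottleneck 1, flow now 5.
Augment Hall→C4→StairB→Exit: bottleneck 1, flow now 6.
Augment Hall→C4→StairA→Exit: bottleneck 6, flow now 12.
No augmenting path remains; maximum flow = 12.
In the residual graph, reachable from Hall: {Hall, C3, C4, StairB, StairA}.
Min-cut edges: StairB→Exit (5), StairA→Exit (7); capacity 5 + 7 = 12.
This cut is saturated, so no flow can exceed 12.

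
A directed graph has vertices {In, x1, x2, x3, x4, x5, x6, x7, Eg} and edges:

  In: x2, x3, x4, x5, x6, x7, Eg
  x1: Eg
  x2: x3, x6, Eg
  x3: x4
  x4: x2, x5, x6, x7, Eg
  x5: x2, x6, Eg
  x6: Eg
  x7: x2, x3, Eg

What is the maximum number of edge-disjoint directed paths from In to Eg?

Assign every edge capacity 1; by Menger, the answer equals the max flow.
Path In→Eg (+1); total 1.
Path In→x2→Eg (+1); total 2.
Path In→x4→Eg (+1); total 3.
Path In→x5→Eg (+1); total 4.
Path In→x6→Eg (+1); total 5.
Path In→x7→Eg (+1); total 6.
No residual In→Eg path; max flow = 6.
Certifying cut of size 6: {In→Eg, x2→Eg, x4→Eg, x5→Eg, x6→Eg, x7→Eg}.

6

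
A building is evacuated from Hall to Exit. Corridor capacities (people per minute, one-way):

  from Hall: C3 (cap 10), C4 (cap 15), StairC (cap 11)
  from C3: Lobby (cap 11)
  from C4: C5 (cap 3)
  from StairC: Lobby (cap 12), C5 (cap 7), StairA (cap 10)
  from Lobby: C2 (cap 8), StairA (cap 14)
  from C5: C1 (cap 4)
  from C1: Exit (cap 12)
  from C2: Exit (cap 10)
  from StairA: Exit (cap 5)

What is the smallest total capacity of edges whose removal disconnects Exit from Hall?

Augment Hall→StairC→StairA→Exit: bottleneck 5, flow now 5.
Augment Hall→C3→Lobby→C2→Exit: bottleneck 8, flow now 13.
Augment Hall→C4→C5→C1→Exit: bottleneck 3, flow now 16.
Augment Hall→StairC→C5→C1→Exit: bottleneck 1, flow now 17.
No augmenting path remains; maximum flow = 17.
By max-flow min-cut, the minimum cut capacity equals the max flow.
In the residual graph, reachable from Hall: {Hall, C3, C4, StairC, Lobby, C5, StairA}.
Min-cut edges: Lobby→C2 (8), C5→C1 (4), StairA→Exit (5); capacity 8 + 4 + 5 = 17.

17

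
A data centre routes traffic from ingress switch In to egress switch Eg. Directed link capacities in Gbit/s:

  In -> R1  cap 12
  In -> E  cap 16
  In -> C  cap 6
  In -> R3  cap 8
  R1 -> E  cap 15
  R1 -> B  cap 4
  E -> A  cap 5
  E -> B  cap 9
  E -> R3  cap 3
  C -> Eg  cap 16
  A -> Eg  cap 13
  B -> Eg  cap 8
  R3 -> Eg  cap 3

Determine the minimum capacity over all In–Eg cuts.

22

Augment In→C→Eg: bottleneck 6, flow now 6.
Augment In→R3→Eg: bottleneck 3, flow now 9.
Augment In→R1→B→Eg: bottleneck 4, flow now 13.
Augment In→E→A→Eg: bottleneck 5, flow now 18.
Augment In→E→B→Eg: bottleneck 4, flow now 22.
No augmenting path remains; maximum flow = 22.
By max-flow min-cut, the minimum cut capacity equals the max flow.
In the residual graph, reachable from In: {In, R1, E, B, R3}.
Min-cut edges: In→C (6), E→A (5), B→Eg (8), R3→Eg (3); capacity 6 + 5 + 8 + 3 = 22.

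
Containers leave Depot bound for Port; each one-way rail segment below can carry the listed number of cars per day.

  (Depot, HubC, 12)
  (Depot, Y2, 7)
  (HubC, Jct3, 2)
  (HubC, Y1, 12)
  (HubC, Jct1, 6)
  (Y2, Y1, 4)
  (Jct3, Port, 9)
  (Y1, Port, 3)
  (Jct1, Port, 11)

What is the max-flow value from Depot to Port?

11

Augment Depot→HubC→Jct3→Port: bottleneck 2, flow now 2.
Augment Depot→HubC→Y1→Port: bottleneck 3, flow now 5.
Augment Depot→HubC→Jct1→Port: bottleneck 6, flow now 11.
No augmenting path remains; maximum flow = 11.
In the residual graph, reachable from Depot: {Depot, HubC, Y2, Y1}.
Min-cut edges: HubC→Jct3 (2), HubC→Jct1 (6), Y1→Port (3); capacity 2 + 6 + 3 = 11.
This cut is saturated, so no flow can exceed 11.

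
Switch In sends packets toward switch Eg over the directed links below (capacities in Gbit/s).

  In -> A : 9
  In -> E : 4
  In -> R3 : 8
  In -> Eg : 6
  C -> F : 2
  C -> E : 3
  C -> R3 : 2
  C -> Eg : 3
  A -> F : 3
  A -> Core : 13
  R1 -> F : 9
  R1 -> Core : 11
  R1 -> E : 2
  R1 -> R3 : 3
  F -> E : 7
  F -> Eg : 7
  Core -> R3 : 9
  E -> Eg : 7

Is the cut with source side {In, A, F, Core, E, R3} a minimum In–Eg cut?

No — its capacity is 20, but the minimum cut has capacity 13.

Given cut capacity: 6 + 7 + 7 = 20.
Augment In→Eg: bottleneck 6, flow now 6.
Augment In→E→Eg: bottleneck 4, flow now 10.
Augment In→A→F→Eg: bottleneck 3, flow now 13.
No augmenting path remains; maximum flow = 13.
In the residual graph, reachable from In: {In, A, Core, R3}.
Min-cut edges: In→E (4), In→Eg (6), A→F (3); capacity 4 + 6 + 3 = 13.
Cut capacity 20 exceeds the max flow 13, so it is not minimum.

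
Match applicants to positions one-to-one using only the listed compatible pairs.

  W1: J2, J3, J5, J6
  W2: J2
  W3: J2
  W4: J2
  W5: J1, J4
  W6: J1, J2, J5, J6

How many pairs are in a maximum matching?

Unit-capacity flow: source→left, listed edges, right→sink; max matching = max flow.
Augmenting path W1→J2 (+1); matched 1.
Augmenting path W5→J1 (+1); matched 2.
Augmenting path W6→J5 (+1); matched 3.
Augmenting path W2→J2→W1→J3 (+1); matched 4.
No augmenting path remains; maximum matching = 4.
König certificate: {W1, W5, W6, J2} is a vertex cover of size 4 (every listed pair touches it), so no matching can be larger.

4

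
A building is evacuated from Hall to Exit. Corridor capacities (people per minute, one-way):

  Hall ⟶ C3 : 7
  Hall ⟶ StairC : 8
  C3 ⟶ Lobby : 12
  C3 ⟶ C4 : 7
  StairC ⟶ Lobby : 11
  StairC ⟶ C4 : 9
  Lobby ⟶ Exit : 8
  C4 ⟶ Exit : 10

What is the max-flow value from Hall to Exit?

15

Augment Hall→C3→Lobby→Exit: bottleneck 7, flow now 7.
Augment Hall→StairC→Lobby→Exit: bottleneck 1, flow now 8.
Augment Hall→StairC→C4→Exit: bottleneck 7, flow now 15.
No augmenting path remains; maximum flow = 15.
In the residual graph, reachable from Hall: {Hall}.
Min-cut edges: Hall→C3 (7), Hall→StairC (8); capacity 7 + 8 = 15.
This cut is saturated, so no flow can exceed 15.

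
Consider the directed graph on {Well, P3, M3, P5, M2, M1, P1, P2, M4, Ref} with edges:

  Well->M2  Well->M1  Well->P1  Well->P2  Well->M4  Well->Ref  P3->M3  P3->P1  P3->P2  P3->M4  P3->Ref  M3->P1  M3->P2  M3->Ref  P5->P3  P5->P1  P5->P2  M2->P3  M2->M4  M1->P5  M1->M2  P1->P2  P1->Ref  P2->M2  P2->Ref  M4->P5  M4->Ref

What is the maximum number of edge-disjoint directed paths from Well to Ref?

Assign every edge capacity 1; by Menger, the answer equals the max flow.
Path Well→Ref (+1); total 1.
Path Well→P1→Ref (+1); total 2.
Path Well→P2→Ref (+1); total 3.
Path Well→M4→Ref (+1); total 4.
Path Well→M2→P3→Ref (+1); total 5.
Path Well→M1→P5→P3→M3→Ref (+1); total 6.
No residual Well→Ref path; max flow = 6.
Certifying cut of size 6: {Well→M1, Well→M2, Well→M4, Well→P1, Well→P2, Well→Ref}.

6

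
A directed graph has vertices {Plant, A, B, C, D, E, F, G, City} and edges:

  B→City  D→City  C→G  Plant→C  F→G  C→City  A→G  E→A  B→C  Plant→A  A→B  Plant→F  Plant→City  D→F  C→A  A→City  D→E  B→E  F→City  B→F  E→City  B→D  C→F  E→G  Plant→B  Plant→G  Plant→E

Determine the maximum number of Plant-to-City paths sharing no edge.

6

Assign every edge capacity 1; by Menger, the answer equals the max flow.
Path Plant→City (+1); total 1.
Path Plant→A→City (+1); total 2.
Path Plant→B→City (+1); total 3.
Path Plant→C→City (+1); total 4.
Path Plant→E→City (+1); total 5.
Path Plant→F→City (+1); total 6.
No residual Plant→City path; max flow = 6.
Certifying cut of size 6: {Plant→A, Plant→B, Plant→C, Plant→City, Plant→E, Plant→F}.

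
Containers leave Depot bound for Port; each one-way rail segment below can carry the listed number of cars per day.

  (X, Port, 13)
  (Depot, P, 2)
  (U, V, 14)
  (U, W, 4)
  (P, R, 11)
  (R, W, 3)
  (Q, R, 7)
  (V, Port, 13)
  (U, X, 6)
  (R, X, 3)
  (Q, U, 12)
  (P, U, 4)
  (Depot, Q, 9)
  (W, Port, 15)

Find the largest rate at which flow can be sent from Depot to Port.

11

Augment Depot→P→R→W→Port: bottleneck 2, flow now 2.
Augment Depot→Q→R→W→Port: bottleneck 1, flow now 3.
Augment Depot→Q→R→X→Port: bottleneck 3, flow now 6.
Augment Depot→Q→U→V→Port: bottleneck 5, flow now 11.
No augmenting path remains; maximum flow = 11.
In the residual graph, reachable from Depot: {Depot}.
Min-cut edges: Depot→P (2), Depot→Q (9); capacity 2 + 9 = 11.
This cut is saturated, so no flow can exceed 11.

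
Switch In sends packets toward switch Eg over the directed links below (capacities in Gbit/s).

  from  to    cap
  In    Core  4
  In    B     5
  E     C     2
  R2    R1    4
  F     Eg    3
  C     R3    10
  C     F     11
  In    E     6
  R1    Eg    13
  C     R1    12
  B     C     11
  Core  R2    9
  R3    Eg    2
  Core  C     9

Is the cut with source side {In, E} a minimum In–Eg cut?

Given cut capacity: 5 + 4 + 2 = 11.
Augment In→B→C→F→Eg: bottleneck 3, flow now 3.
Augment In→B→C→R3→Eg: bottleneck 2, flow now 5.
Augment In→E→C→R1→Eg: bottleneck 2, flow now 7.
Augment In→Core→C→R1→Eg: bottleneck 4, flow now 11.
No augmenting path remains; maximum flow = 11.
Cut capacity 11 equals the max flow, so it is a minimum cut.

Yes — it is a minimum cut (capacity 11).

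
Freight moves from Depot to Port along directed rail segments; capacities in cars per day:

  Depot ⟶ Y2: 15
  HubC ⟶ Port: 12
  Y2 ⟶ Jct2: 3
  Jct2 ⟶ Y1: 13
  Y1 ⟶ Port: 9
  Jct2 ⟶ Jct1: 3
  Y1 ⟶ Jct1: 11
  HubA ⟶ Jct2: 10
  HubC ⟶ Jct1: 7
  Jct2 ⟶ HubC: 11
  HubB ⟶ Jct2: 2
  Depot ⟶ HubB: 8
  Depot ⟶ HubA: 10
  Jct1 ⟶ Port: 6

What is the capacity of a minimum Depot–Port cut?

15

Augment Depot→HubA→Jct2→HubC→Port: bottleneck 10, flow now 10.
Augment Depot→HubB→Jct2→HubC→Port: bottleneck 1, flow now 11.
Augment Depot→HubB→Jct2→Jct1→Port: bottleneck 1, flow now 12.
Augment Depot→Y2→Jct2→Jct1→Port: bottleneck 2, flow now 14.
Augment Depot→Y2→Jct2→Y1→Port: bottleneck 1, flow now 15.
No augmenting path remains; maximum flow = 15.
By max-flow min-cut, the minimum cut capacity equals the max flow.
In the residual graph, reachable from Depot: {Depot, HubB, Y2}.
Min-cut edges: Depot→HubA (10), HubB→Jct2 (2), Y2→Jct2 (3); capacity 10 + 2 + 3 = 15.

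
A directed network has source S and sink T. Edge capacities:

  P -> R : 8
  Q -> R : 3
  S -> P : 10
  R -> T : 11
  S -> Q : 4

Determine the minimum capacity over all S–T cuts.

Augment S→P→R→T: bottleneck 8, flow now 8.
Augment S→Q→R→T: bottleneck 3, flow now 11.
No augmenting path remains; maximum flow = 11.
By max-flow min-cut, the minimum cut capacity equals the max flow.
In the residual graph, reachable from S: {S, P, Q}.
Min-cut edges: P→R (8), Q→R (3); capacity 8 + 3 = 11.

11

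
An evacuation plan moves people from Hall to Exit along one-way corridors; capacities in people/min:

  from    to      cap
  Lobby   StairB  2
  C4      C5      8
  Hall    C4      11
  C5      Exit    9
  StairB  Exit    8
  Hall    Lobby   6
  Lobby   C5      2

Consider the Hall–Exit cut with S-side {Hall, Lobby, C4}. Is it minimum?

Given cut capacity: 2 + 2 + 8 = 12.
Augment Hall→Lobby→StairB→Exit: bottleneck 2, flow now 2.
Augment Hall→Lobby→C5→Exit: bottleneck 2, flow now 4.
Augment Hall→C4→C5→Exit: bottleneck 7, flow now 11.
No augmenting path remains; maximum flow = 11.
In the residual graph, reachable from Hall: {Hall, Lobby, C4, C5}.
Min-cut edges: Lobby→StairB (2), C5→Exit (9); capacity 2 + 9 = 11.
Cut capacity 12 exceeds the max flow 11, so it is not minimum.

No — its capacity is 12, but the minimum cut has capacity 11.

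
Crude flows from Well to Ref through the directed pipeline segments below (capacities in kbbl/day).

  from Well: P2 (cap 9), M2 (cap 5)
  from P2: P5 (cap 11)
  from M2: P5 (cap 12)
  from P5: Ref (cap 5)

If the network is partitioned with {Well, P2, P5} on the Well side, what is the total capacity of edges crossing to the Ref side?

Edges leaving {Well, P2, P5}: Well→M2 (5), P5→Ref (5).
Cut capacity = 5 + 5 = 10.

10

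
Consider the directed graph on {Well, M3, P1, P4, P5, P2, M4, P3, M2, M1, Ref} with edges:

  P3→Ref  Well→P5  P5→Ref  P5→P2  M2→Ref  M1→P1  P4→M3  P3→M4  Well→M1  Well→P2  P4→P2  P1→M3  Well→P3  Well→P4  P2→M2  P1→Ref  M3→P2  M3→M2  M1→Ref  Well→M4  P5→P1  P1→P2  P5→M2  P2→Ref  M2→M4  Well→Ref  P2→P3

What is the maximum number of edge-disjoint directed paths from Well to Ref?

Assign every edge capacity 1; by Menger, the answer equals the max flow.
Path Well→Ref (+1); total 1.
Path Well→P5→Ref (+1); total 2.
Path Well→P2→Ref (+1); total 3.
Path Well→P3→Ref (+1); total 4.
Path Well→M1→Ref (+1); total 5.
Path Well→P4→M3→M2→Ref (+1); total 6.
No residual Well→Ref path; max flow = 6.
Certifying cut of size 6: {Well→M1, Well→P2, Well→P3, Well→P4, Well→P5, Well→Ref}.

6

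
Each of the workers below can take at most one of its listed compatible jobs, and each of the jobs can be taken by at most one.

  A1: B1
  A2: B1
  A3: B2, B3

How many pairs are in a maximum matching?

Unit-capacity flow: source→left, listed edges, right→sink; max matching = max flow.
Augmenting path A1→B1 (+1); matched 1.
Augmenting path A3→B2 (+1); matched 2.
No augmenting path remains; maximum matching = 2.
König certificate: {A3, B1} is a vertex cover of size 2 (every listed pair touches it), so no matching can be larger.

2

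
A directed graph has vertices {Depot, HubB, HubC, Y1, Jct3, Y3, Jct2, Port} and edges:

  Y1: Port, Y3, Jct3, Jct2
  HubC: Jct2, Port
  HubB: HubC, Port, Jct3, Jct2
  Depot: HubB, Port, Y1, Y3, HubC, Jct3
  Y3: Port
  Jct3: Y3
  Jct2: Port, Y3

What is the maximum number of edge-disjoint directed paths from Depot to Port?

5

Assign every edge capacity 1; by Menger, the answer equals the max flow.
Path Depot→Port (+1); total 1.
Path Depot→HubB→Port (+1); total 2.
Path Depot→HubC→Port (+1); total 3.
Path Depot→Y1→Port (+1); total 4.
Path Depot→Y3→Port (+1); total 5.
No residual Depot→Port path; max flow = 5.
Certifying cut of size 5: {Depot→HubB, Depot→HubC, Depot→Port, Depot→Y1, Y3→Port}.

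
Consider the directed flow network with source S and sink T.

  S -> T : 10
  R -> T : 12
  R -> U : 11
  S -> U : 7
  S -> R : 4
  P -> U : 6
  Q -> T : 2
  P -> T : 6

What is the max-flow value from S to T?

14

Augment S→T: bottleneck 10, flow now 10.
Augment S→R→T: bottleneck 4, flow now 14.
No augmenting path remains; maximum flow = 14.
In the residual graph, reachable from S: {S, U}.
Min-cut edges: S→R (4), S→T (10); capacity 4 + 10 = 14.
This cut is saturated, so no flow can exceed 14.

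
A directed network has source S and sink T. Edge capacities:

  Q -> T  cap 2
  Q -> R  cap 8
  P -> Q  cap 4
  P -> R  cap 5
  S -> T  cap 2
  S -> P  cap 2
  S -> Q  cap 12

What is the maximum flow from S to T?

4

Augment S→T: bottleneck 2, flow now 2.
Augment S→Q→T: bottleneck 2, flow now 4.
No augmenting path remains; maximum flow = 4.
In the residual graph, reachable from S: {S, P, Q, R}.
Min-cut edges: S→T (2), Q→T (2); capacity 2 + 2 = 4.
This cut is saturated, so no flow can exceed 4.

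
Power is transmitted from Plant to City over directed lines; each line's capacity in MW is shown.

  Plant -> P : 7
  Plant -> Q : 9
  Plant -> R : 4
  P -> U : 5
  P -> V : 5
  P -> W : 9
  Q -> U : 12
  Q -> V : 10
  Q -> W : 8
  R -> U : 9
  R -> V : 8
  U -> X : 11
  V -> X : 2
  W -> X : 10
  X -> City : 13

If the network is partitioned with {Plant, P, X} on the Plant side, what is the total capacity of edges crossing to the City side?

45

Edges leaving {Plant, P, X}: Plant→Q (9), Plant→R (4), P→U (5), P→V (5), P→W (9), X→City (13).
Cut capacity = 9 + 4 + 5 + 5 + 9 + 13 = 45.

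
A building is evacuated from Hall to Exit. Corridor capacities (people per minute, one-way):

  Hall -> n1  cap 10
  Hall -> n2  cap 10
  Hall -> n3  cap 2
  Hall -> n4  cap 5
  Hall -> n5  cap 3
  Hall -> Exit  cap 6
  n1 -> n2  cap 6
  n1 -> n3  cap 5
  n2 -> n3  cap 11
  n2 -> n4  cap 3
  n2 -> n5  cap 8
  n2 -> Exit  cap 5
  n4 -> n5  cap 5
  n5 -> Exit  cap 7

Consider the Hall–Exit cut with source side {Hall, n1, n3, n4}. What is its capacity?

Edges leaving {Hall, n1, n3, n4}: Hall→n2 (10), Hall→n5 (3), Hall→Exit (6), n1→n2 (6), n4→n5 (5).
Cut capacity = 10 + 3 + 6 + 6 + 5 = 30.

30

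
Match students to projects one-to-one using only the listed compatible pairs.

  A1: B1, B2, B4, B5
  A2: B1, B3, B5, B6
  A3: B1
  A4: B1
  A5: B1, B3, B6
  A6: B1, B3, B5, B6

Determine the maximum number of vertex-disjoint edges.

5

Unit-capacity flow: source→left, listed edges, right→sink; max matching = max flow.
Augmenting path A1→B1 (+1); matched 1.
Augmenting path A2→B3 (+1); matched 2.
Augmenting path A5→B6 (+1); matched 3.
Augmenting path A6→B5 (+1); matched 4.
Augmenting path A3→B1→A1→B2 (+1); matched 5.
No augmenting path remains; maximum matching = 5.
König certificate: {A1, A2, A5, A6, B1} is a vertex cover of size 5 (every listed pair touches it), so no matching can be larger.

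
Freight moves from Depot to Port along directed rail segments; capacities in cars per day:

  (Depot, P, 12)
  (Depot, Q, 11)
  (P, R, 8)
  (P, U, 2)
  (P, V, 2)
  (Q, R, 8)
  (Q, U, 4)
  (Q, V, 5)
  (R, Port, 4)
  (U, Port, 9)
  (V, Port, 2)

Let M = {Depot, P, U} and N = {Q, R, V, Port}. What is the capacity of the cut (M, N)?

Edges leaving {Depot, P, U}: Depot→Q (11), P→R (8), P→V (2), U→Port (9).
Cut capacity = 11 + 8 + 2 + 9 = 30.

30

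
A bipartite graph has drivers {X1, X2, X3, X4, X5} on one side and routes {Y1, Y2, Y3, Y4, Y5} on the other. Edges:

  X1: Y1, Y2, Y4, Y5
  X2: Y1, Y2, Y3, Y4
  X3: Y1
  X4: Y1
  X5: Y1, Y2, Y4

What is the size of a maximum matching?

Unit-capacity flow: source→left, listed edges, right→sink; max matching = max flow.
Augmenting path X1→Y1 (+1); matched 1.
Augmenting path X2→Y2 (+1); matched 2.
Augmenting path X5→Y4 (+1); matched 3.
Augmenting path X3→Y1→X1→Y5 (+1); matched 4.
No augmenting path remains; maximum matching = 4.
König certificate: {X1, X2, X5, Y1} is a vertex cover of size 4 (every listed pair touches it), so no matching can be larger.

4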